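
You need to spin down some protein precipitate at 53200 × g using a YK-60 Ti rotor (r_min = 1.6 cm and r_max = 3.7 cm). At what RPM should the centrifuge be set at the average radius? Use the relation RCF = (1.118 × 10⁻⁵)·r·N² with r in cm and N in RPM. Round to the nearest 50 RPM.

N ≈ 42400 RPM

r_avg = (1.6 + 3.7) / 2 = 2.65 cm
RCF = 1.118 × 10⁻⁵ × r × N²
53,200 = 1.118 × 10⁻⁵ × 2.65 × N²
N² = 53,200 / (2.9627 × 10⁻⁵) = 1,795,659,365
N ≈ √1,795,659,365 ≈ 42,375.2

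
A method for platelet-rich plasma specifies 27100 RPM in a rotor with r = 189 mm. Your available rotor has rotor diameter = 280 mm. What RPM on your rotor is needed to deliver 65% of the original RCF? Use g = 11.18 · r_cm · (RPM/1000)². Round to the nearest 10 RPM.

Original rotor: r = 189 mm = 18.9 cm
RCF_original = 11.18 × 18.9 × (27.1)² = 11.18 × 18.9 × 734.41 ≈ 155,182.3 × g
Target RCF = 0.65 × 155,182.3 ≈ 100,868.5 × g
Your rotor: r = 280 mm / 2 = 140 mm = 14 cm
100,868.5 = 11.18 × 14 × (N/1000)²
(N/1000)² = 100,868.5 / 156.52 = 644.4448
N = 1000 × √644.4448 ≈ 25,385.9

25390 RPM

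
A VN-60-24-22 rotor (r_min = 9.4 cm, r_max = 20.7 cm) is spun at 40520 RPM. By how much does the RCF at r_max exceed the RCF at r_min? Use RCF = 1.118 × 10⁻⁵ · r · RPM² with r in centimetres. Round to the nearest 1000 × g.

RCF_max = 1.118 × 10⁻⁵ × 20.7 × (40520)² = 1.118 × 10⁻⁵ × 20.7 × 1,641,870,400 ≈ 379,971.5 × g
RCF_min = 1.118 × 10⁻⁵ × 9.4 × (40520)² = 1.118 × 10⁻⁵ × 9.4 × 1,641,870,400 ≈ 172,547.4 × g
ΔRCF = 379,971.5 − 172,547.4 = 207,424.1

ΔRCF ≈ 207000 x g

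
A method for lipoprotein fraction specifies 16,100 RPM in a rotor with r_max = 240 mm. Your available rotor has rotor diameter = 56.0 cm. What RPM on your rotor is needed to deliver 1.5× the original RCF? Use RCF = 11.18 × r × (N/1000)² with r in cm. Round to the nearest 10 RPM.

Original rotor: r = 240 mm = 24.0 cm
RCF_original = 11.18 × 24 × (16.1)² = 11.18 × 24 × 259.21 ≈ 69,551.2 × g
Target RCF = 1.5 × 69,551.2 ≈ 104,326.8 × g
Your rotor: r = 56.0 / 2 = 28 cm
104,326.8 = 11.18 × 28 × (N/1000)²
(N/1000)² = 104,326.8 / 313.04 = 333.2699
N = 1000 × √333.2699 ≈ 18,255.7

18260 RPM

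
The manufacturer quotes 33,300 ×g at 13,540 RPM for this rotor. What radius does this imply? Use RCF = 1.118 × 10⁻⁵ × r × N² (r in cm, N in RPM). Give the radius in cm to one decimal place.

33300 = 1.118 × 10⁻⁵ × r × (13540)²
r = 33300 / (1.118 × 10⁻⁵ × 183,331,600) = 33300 / 2049.647 ≈ 16.247 cm

r ≈ 16.2 cm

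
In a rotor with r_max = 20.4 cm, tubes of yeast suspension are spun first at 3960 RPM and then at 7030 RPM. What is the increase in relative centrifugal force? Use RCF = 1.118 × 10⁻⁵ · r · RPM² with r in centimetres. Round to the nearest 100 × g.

RCF₁ = 1.118 × 10⁻⁵ × 20.4 × (3960)² = 1.118 × 10⁻⁵ × 20.4 × 15,681,600 ≈ 3,576.5 × g
RCF₂ = 1.118 × 10⁻⁵ × 20.4 × (7030)² = 1.118 × 10⁻⁵ × 20.4 × 49,420,900 ≈ 11,271.5 × g
Increase = 11,271.5 − 3,576.5 = 7,695

≈ 7700 x g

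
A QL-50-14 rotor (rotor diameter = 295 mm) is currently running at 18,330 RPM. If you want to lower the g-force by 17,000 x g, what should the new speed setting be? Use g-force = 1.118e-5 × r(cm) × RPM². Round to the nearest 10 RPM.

≈ 15260 RPM

r = 295 mm / 2 = 147.5 mm = 14.75 cm
Current RCF = 1.118 × 10⁻⁵ × 14.75 × (18330)² = 1.118 × 10⁻⁵ × 14.75 × 335,988,900 ≈ 55,406.2 × g
Target RCF = 55,406.2 − 17,000 = 38,406.2 × g
N² = 38,406.2 / (16.4905 × 10⁻⁵) = 232,898,942
N ≈ √232,898,942 ≈ 15,261.0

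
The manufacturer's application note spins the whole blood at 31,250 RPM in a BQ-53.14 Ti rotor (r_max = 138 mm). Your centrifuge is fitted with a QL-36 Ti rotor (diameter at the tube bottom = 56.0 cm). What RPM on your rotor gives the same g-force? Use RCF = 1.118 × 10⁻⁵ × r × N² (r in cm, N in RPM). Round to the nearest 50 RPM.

21950 RPM

Original rotor: r = 138 mm = 13.8 cm
RCF = 1.118 × 10⁻⁵ × r × N²
RCF_original = 1.118 × 10⁻⁵ × 13.8 × (31250)² = 1.118 × 10⁻⁵ × 13.8 × 976,562,500 ≈ 150,668 × g
Your rotor: r = 56.0 / 2 = 28 cm
150,668 = 1.118 × 10⁻⁵ × 28 × N²
N² = 150,668 / (31.304 × 10⁻⁵) = 481,305,903
N ≈ √481,305,903 ≈ 21,938.7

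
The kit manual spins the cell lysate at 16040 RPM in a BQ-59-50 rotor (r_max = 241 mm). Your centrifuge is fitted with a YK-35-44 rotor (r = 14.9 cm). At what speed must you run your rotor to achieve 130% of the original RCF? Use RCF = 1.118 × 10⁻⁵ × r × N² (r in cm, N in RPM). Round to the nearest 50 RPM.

23250 RPM

Original rotor: r = 241 mm = 24.1 cm
RCF_original = 1.118 × 10⁻⁵ × 24.1 × (16040)² = 1.118 × 10⁻⁵ × 24.1 × 257,281,600 ≈ 69,321.4 × g
Target RCF = 1.3 × 69,321.4 ≈ 90,117.8 × g
90,117.8 = 1.118 × 10⁻⁵ × 14.9 × N²
N² = 90,117.8 / (16.6582 × 10⁻⁵) = 540,981,619
N ≈ √540,981,619 ≈ 23,259.0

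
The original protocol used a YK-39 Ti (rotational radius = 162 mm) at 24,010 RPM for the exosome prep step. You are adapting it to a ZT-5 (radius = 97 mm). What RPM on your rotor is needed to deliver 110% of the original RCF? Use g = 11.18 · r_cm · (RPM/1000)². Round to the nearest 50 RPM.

Original rotor: r = 162 mm = 16.2 cm
RCF_original = 11.18 × 16.2 × (24.01)² = 11.18 × 16.2 × 576.4801 ≈ 104,409.8 × g
Target RCF = 1.1 × 104,409.8 ≈ 114,850.8 × g
Your rotor: r = 97 mm = 9.7 cm
114,850.8 = 11.18 × 9.7 × (N/1000)²
(N/1000)² = 114,850.8 / 108.446 = 1059.06
N = 1000 × √1059.06 ≈ 32,543.2

≈ 32550 RPM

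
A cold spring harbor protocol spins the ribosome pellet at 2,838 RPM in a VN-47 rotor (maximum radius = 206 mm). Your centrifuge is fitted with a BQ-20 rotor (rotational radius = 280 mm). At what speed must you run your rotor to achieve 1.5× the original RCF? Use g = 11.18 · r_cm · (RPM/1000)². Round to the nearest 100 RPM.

Original rotor: r = 206 mm = 20.6 cm
RCF_original = 11.18 × 20.6 × (2.838)² = 11.18 × 20.6 × 8.054244 ≈ 1,855 × g
Target RCF = 1.5 × 1,855 ≈ 2,782.5 × g
Your rotor: r = 280 mm = 28.0 cm
2,782.5 = 11.18 × 28 × (N/1000)²
(N/1000)² = 2,782.5 / 313.04 = 8.88864
N = 1000 × √8.88864 ≈ 2,981.4

3000 RPM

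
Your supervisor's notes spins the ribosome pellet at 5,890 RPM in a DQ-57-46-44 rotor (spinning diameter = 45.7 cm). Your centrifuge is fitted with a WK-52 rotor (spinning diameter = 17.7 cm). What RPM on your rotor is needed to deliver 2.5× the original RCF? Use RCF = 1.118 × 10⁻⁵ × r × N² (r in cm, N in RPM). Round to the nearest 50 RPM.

14950 RPM

Original rotor: r = 45.7 / 2 = 22.85 cm
RCF_original = 1.118 × 10⁻⁵ × 22.85 × (5890)² = 1.118 × 10⁻⁵ × 22.85 × 34,692,100 ≈ 8,862.5 × g
Target RCF = 2.5 × 8,862.5 ≈ 22,156.2 × g
Your rotor: r = 17.7 / 2 = 8.85 cm
22,156.2 = 1.118 × 10⁻⁵ × 8.85 × N²
N² = 22,156.2 / (9.8943 × 10⁻⁵) = 223,928,929
N ≈ √223,928,929 ≈ 14,964.3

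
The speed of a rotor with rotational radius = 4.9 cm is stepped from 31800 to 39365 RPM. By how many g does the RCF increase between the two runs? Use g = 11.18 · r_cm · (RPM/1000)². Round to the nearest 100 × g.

RCF₁ = 11.18 × 4.9 × (31.8)² = 11.18 × 4.9 × 1,011.24 ≈ 55,397.7 × g
RCF₂ = 11.18 × 4.9 × (39.365)² = 11.18 × 4.9 × 1,549.603225 ≈ 84,890.4 × g
Increase = 84,890.4 − 55,397.7 = 29,492.7

29500 g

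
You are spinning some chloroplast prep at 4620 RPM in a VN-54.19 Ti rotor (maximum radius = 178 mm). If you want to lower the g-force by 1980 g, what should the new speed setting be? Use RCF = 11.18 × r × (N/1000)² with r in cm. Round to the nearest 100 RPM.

N₂ ≈ 3400 RPM

r = 178 mm = 17.8 cm
Current RCF = 11.18 × 17.8 × (4.62)² = 11.18 × 17.8 × 21.3444 ≈ 4,247.6 × g
Target RCF = 4,247.6 − 1,980 = 2,267.6 × g
(N/1000)² = 2,267.6 / 199.004 = 11.39475
N = 1000 × √11.39475 ≈ 3,375.6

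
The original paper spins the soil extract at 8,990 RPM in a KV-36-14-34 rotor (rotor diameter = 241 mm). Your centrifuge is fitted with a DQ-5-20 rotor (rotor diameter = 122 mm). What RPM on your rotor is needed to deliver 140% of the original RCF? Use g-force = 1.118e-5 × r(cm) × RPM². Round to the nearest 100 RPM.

Original rotor: r = 241 mm / 2 = 120.5 mm = 12.05 cm
RCF_original = 1.118 × 10⁻⁵ × 12.05 × (8990)² = 1.118 × 10⁻⁵ × 12.05 × 80,820,100 ≈ 10,888 × g
Target RCF = 1.4 × 10,888 ≈ 15,243.2 × g
Your rotor: r = 122 mm / 2 = 61 mm = 6.1 cm
15,243.2 = 1.118 × 10⁻⁵ × 6.1 × N²
N² = 15,243.2 / (6.8198 × 10⁻⁵) = 223,513,886
N ≈ √223,513,886 ≈ 14,950.4

15000 RPM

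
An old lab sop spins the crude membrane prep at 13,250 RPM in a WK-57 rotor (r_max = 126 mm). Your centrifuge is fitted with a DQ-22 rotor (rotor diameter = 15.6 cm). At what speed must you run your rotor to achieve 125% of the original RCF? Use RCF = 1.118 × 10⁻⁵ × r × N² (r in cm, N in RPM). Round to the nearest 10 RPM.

≈ 18830 RPM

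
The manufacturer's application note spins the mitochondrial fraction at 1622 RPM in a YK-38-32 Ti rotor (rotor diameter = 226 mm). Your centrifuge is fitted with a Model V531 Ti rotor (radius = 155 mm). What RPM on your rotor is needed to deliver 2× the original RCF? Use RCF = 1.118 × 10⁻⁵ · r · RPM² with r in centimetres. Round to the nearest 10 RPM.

1960 RPM

Original rotor: r = 226 mm / 2 = 113 mm = 11.3 cm
RCF = 1.118 × 10⁻⁵ × r × N²
RCF_original = 1.118 × 10⁻⁵ × 11.3 × (1622)² = 1.118 × 10⁻⁵ × 11.3 × 2,630,884 ≈ 332.4 × g
Target RCF = 2 × 332.4 ≈ 664.8 × g
Your rotor: r = 155 mm = 15.5 cm
664.8 = 1.118 × 10⁻⁵ × 15.5 × N²
N² = 664.8 / (17.329 × 10⁻⁵) = 3,836,344
N ≈ √3,836,344 ≈ 1,958.7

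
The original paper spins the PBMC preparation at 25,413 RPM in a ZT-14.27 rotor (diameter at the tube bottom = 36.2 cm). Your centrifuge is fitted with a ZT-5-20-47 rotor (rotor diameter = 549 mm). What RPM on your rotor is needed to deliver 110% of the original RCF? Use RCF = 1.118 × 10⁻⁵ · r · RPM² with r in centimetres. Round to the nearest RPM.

≈ 21643 RPM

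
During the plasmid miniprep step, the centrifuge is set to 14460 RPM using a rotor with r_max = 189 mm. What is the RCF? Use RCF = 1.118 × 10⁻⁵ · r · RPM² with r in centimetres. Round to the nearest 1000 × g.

r = 189 mm = 18.9 cm
RCF = 1.118 × 10⁻⁵ × 18.9 × (14460)² = 1.118 × 10⁻⁵ × 18.9 × 209,091,600 ≈ 44,181.5 × g

RCF ≈ 44000 ×g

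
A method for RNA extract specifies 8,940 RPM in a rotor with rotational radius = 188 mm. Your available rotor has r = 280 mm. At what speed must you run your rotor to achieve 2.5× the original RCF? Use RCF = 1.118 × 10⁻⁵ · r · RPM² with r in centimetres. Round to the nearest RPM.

11583 RPM

Original rotor: r = 188 mm = 18.8 cm
RCF_original = 1.118 × 10⁻⁵ × 18.8 × (8940)² = 1.118 × 10⁻⁵ × 18.8 × 79,923,600 ≈ 16,798.7 × g
Target RCF = 2.5 × 16,798.7 ≈ 41,996.8 × g
Your rotor: r = 280 mm = 28.0 cm
41,996.8 = 1.118 × 10⁻⁵ × 28 × N²
N² = 41,996.8 / (31.304 × 10⁻⁵) = 134,157,935
N ≈ √134,157,935 ≈ 11,582.7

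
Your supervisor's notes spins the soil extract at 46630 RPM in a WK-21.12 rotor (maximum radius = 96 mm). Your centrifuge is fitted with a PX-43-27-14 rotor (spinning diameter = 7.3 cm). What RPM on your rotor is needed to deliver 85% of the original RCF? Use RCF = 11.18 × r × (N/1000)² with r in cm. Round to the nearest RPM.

69721 RPM

Original rotor: r = 96 mm = 9.6 cm
RCF = 11.18 × r × (N/1000)²
RCF_original = 11.18 × 9.6 × (46.63)² = 11.18 × 9.6 × 2,174.3569 ≈ 233,369.4 × g
Target RCF = 0.85 × 233,369.4 ≈ 198,364 × g
Your rotor: r = 7.3 / 2 = 3.65 cm
198,364 = 11.18 × 3.65 × (N/1000)²
(N/1000)² = 198,364 / 40.807 = 4861.029
N = 1000 × √4861.029 ≈ 69,721.1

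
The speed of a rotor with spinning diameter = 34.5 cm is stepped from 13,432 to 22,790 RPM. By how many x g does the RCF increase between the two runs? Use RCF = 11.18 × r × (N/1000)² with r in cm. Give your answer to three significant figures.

≈ 65400 x g

r = 34.5 / 2 = 17.25 cm
RCF₁ = 11.18 × 17.25 × (13.432)² = 11.18 × 17.25 × 180.418624 ≈ 34,794.6 × g
RCF₂ = 11.18 × 17.25 × (22.79)² = 11.18 × 17.25 × 519.3841 ≈ 100,165.8 × g
Increase = 100,165.8 − 34,794.6 = 65,371.2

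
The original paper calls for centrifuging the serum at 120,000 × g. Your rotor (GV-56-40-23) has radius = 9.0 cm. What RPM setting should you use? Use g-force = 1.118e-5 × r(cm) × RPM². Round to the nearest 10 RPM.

120,000 = 1.118 × 10⁻⁵ × 9 × N²
N² = 120,000 / (10.062 × 10⁻⁵) = 1,192,605,844
N ≈ √1,192,605,844 ≈ 34,534.1

≈ 34530 RPM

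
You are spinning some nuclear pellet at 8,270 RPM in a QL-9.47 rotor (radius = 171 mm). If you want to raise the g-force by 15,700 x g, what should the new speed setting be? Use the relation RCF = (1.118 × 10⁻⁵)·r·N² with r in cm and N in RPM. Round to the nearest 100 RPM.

N₂ ≈ 12300 RPM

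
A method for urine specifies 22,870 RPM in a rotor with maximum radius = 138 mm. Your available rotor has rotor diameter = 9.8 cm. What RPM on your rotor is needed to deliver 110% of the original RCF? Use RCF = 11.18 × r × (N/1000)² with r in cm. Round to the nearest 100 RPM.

40300 RPM

Original rotor: r = 138 mm = 13.8 cm
RCF = 11.18 × r × (N/1000)²
RCF_original = 11.18 × 13.8 × (22.87)² = 11.18 × 13.8 × 523.0369 ≈ 80,696.2 × g
Target RCF = 1.1 × 80,696.2 ≈ 88,765.8 × g
Your rotor: r = 9.8 / 2 = 4.9 cm
88,765.8 = 11.18 × 4.9 × (N/1000)²
(N/1000)² = 88,765.8 / 54.782 = 1620.346
N = 1000 × √1620.346 ≈ 40,253.5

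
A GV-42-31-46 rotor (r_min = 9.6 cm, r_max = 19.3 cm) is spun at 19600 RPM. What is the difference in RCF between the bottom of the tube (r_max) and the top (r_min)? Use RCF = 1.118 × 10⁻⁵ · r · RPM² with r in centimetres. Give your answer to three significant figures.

ΔRCF ≈ 41700 g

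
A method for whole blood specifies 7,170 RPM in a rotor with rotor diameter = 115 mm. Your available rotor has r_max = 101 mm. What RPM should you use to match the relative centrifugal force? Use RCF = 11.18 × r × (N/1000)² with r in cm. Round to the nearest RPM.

5410 RPM

Original rotor: r = 115 mm / 2 = 57.5 mm = 5.75 cm
RCF = 11.18 × r × (N/1000)²
RCF_original = 11.18 × 5.75 × (7.17)² = 11.18 × 5.75 × 51.4089 ≈ 3,304.8 × g
Your rotor: r = 101 mm = 10.1 cm
3,304.8 = 11.18 × 10.1 × (N/1000)²
(N/1000)² = 3,304.8 / 112.918 = 29.26726
N = 1000 × √29.26726 ≈ 5,409.9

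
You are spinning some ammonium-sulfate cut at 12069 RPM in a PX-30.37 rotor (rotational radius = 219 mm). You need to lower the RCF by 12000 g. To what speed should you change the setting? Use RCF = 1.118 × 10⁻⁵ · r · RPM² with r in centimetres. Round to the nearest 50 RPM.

N₂ ≈ 9850 RPM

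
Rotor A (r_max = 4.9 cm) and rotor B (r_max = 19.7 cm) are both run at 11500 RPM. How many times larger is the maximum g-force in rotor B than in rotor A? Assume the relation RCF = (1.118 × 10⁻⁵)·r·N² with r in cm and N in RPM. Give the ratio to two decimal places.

At fixed N, RCF ∝ r, so RCF_B/RCF_A = r_B/r_A = 19.7 / 4.9 = 4.0204.

4.02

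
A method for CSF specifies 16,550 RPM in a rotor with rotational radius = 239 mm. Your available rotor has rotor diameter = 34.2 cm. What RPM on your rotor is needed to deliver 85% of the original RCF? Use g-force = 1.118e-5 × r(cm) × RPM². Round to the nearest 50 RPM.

Original rotor: r = 239 mm = 23.9 cm
RCF_original = 1.118 × 10⁻⁵ × 23.9 × (16550)² = 1.118 × 10⁻⁵ × 23.9 × 273,902,500 ≈ 73,187.3 × g
Target RCF = 0.85 × 73,187.3 ≈ 62,209.2 × g
Your rotor: r = 34.2 / 2 = 17.1 cm
62,209.2 = 1.118 × 10⁻⁵ × 17.1 × N²
N² = 62,209.2 / (19.1178 × 10⁻⁵) = 325,399,366
N ≈ √325,399,366 ≈ 18,038.8

18050 RPM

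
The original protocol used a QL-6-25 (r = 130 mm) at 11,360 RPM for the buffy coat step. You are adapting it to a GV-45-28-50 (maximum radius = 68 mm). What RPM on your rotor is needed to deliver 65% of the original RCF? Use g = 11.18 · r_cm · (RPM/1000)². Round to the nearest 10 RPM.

Original rotor: r = 130 mm = 13.0 cm
RCF = 11.18 × r × (N/1000)²
RCF_original = 11.18 × 13 × (11.36)² = 11.18 × 13 × 129.0496 ≈ 18,756.1 × g
Target RCF = 0.65 × 18,756.1 ≈ 12,191.5 × g
Your rotor: r = 68 mm = 6.8 cm
12,191.5 = 11.18 × 6.8 × (N/1000)²
(N/1000)² = 12,191.5 / 76.024 = 160.3638
N = 1000 × √160.3638 ≈ 12,663.5

≈ 12660 RPM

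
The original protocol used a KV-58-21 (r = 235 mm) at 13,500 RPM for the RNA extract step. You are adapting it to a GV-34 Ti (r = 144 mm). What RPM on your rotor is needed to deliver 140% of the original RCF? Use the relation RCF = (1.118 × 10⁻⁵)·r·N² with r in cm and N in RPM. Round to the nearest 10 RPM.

≈ 20410 RPM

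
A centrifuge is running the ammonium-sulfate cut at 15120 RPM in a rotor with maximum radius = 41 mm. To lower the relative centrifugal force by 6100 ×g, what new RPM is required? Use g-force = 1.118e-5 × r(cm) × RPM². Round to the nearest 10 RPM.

N₂ ≈ 9770 RPM

r = 41 mm = 4.1 cm
Current RCF = 1.118 × 10⁻⁵ × 4.1 × (15120)² = 1.118 × 10⁻⁵ × 4.1 × 228,614,400 ≈ 10,479.2 × g
Target RCF = 10,479.2 − 6,100 = 4,379.2 × g
N² = 4,379.2 / (4.5838 × 10⁻⁵) = 95,536,454
N ≈ √95,536,454 ≈ 9,774.3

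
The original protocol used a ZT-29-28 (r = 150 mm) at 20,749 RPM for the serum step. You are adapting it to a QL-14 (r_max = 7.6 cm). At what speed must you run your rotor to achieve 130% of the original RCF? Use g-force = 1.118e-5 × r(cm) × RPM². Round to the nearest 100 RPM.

33200 RPM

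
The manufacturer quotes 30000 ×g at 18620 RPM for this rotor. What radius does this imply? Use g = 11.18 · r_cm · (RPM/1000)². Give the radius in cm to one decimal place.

r ≈ 7.7 cm

30000 = 11.18 × r × (18.62)²
r = 30000 / (11.18 × 346.7044) = 30000 / 3876.155 ≈ 7.740 cm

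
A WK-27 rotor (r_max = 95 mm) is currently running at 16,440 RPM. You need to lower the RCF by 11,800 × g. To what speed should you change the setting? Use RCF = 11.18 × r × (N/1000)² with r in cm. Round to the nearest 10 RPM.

r = 95 mm = 9.5 cm
Current RCF = 11.18 × 9.5 × (16.44)² = 11.18 × 9.5 × 270.2736 ≈ 28,705.8 × g
Target RCF = 28,705.8 − 11,800 = 16,905.8 × g
(N/1000)² = 16,905.8 / 106.21 = 159.1733
N = 1000 × √159.1733 ≈ 12,616.4

N₂ ≈ 12620 RPM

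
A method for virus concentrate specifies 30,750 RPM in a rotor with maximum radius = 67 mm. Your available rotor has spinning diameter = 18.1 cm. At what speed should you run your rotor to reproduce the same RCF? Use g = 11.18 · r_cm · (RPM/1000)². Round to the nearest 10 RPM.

Original rotor: r = 67 mm = 6.7 cm
RCF_original = 11.18 × 6.7 × (30.75)² = 11.18 × 6.7 × 945.5625 ≈ 70,828.3 × g
Your rotor: r = 18.1 / 2 = 9.05 cm
70,828.3 = 11.18 × 9.05 × (N/1000)²
(N/1000)² = 70,828.3 / 101.179 = 700.0297
N = 1000 × √700.0297 ≈ 26,458.1

≈ 26460 RPM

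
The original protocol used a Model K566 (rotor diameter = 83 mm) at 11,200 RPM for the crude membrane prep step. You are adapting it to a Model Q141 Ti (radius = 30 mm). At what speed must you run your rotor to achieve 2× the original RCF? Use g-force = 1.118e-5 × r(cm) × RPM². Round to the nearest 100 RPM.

≈ 18600 RPM

Original rotor: r = 83 mm / 2 = 41.5 mm = 4.15 cm
RCF_original = 1.118 × 10⁻⁵ × 4.15 × (11200)² = 1.118 × 10⁻⁵ × 4.15 × 125,440,000 ≈ 5,820 × g
Target RCF = 2 × 5,820 ≈ 11,640 × g
Your rotor: r = 30 mm = 3.0 cm
11,640 = 1.118 × 10⁻⁵ × 3 × N²
N² = 11,640 / (3.354 × 10⁻⁵) = 347,048,301
N ≈ √347,048,301 ≈ 18,629.2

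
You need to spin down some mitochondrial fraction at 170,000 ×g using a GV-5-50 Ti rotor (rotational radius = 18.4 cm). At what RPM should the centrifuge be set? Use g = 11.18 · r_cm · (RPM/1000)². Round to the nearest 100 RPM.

RCF = 11.18 × r × (N/1000)²
170,000 = 11.18 × 18.4 × (N/1000)²
(N/1000)² = 170,000 / 205.712 = 826.3981
N = 1000 × √826.3981 ≈ 28,747.1

28700 RPM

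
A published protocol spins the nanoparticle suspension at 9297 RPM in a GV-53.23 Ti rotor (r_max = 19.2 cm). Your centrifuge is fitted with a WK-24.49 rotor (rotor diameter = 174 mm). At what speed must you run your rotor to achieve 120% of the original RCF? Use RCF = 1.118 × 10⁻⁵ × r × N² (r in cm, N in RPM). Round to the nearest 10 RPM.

≈ 15130 RPM

RCF = 1.118 × 10⁻⁵ × r × N²
RCF_original = 1.118 × 10⁻⁵ × 19.2 × (9297)² = 1.118 × 10⁻⁵ × 19.2 × 86,434,209 ≈ 18,553.6 × g
Target RCF = 1.2 × 18,553.6 ≈ 22,264.3 × g
Your rotor: r = 174 mm / 2 = 87 mm = 8.7 cm
22,264.3 = 1.118 × 10⁻⁵ × 8.7 × N²
N² = 22,264.3 / (9.7266 × 10⁻⁵) = 228,901,158
N ≈ √228,901,158 ≈ 15,129.5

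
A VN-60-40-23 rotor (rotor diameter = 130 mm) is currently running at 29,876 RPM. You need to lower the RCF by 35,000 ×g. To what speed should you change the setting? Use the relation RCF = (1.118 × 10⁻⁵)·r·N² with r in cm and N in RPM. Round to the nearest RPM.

r = 130 mm / 2 = 65 mm = 6.5 cm
Current RCF = 1.118 × 10⁻⁵ × 6.5 × (29876)² = 1.118 × 10⁻⁵ × 6.5 × 892,575,376 ≈ 64,863.5 × g
Target RCF = 64,863.5 − 35,000 = 29,863.5 × g
N² = 29,863.5 / (7.267 × 10⁻⁵) = 410,946,746
N ≈ √410,946,746 ≈ 20,271.8

20272 RPM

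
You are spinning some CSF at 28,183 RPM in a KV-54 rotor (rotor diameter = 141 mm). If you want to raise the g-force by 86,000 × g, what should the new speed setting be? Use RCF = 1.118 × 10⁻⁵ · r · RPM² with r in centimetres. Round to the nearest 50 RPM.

≈ 43400 RPM

r = 141 mm / 2 = 70.5 mm = 7.05 cm
Current RCF = 1.118 × 10⁻⁵ × 7.05 × (28183)² = 1.118 × 10⁻⁵ × 7.05 × 794,281,489 ≈ 62,604.5 × g
Target RCF = 62,604.5 + 86,000 = 148,604.5 × g
N² = 148,604.5 / (7.8819 × 10⁻⁵) = 1,885,389,310
N ≈ √1,885,389,310 ≈ 43,421.1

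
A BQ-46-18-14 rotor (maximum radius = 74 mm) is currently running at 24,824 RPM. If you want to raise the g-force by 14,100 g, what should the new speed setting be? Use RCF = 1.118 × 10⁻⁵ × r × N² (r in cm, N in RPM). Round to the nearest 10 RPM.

r = 74 mm = 7.4 cm
Current RCF = 1.118 × 10⁻⁵ × 7.4 × (24824)² = 1.118 × 10⁻⁵ × 7.4 × 616,230,976 ≈ 50,982 × g
Target RCF = 50,982 + 14,100 = 65,082 × g
N² = 65,082 / (8.2732 × 10⁻⁵) = 786,660,542
N ≈ √786,660,542 ≈ 28,047.5

N₂ ≈ 28050 RPM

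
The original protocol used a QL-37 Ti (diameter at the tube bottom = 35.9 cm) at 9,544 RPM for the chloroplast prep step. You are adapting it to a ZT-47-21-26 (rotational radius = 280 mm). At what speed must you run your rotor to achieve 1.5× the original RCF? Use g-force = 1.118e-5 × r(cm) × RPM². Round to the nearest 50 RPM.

9350 RPM

Original rotor: r = 35.9 / 2 = 17.95 cm
RCF_original = 1.118 × 10⁻⁵ × 17.95 × (9544)² = 1.118 × 10⁻⁵ × 17.95 × 91,087,936 ≈ 18,279.6 × g
Target RCF = 1.5 × 18,279.6 ≈ 27,419.4 × g
Your rotor: r = 280 mm = 28.0 cm
27,419.4 = 1.118 × 10⁻⁵ × 28 × N²
N² = 27,419.4 / (31.304 × 10⁻⁵) = 87,590,723
N ≈ √87,590,723 ≈ 9,359.0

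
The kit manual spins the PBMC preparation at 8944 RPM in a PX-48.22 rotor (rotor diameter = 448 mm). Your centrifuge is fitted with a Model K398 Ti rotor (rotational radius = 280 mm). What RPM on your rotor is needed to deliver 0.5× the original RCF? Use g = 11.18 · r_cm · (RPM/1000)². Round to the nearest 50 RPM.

5650 RPM

Original rotor: r = 448 mm / 2 = 224 mm = 22.4 cm
RCF_original = 11.18 × 22.4 × (8.944)² = 11.18 × 22.4 × 79.995136 ≈ 20,033.3 × g
Target RCF = 0.5 × 20,033.3 ≈ 10,016.6 × g
Your rotor: r = 280 mm = 28.0 cm
10,016.6 = 11.18 × 28 × (N/1000)²
(N/1000)² = 10,016.6 / 313.04 = 31.99783
N = 1000 × √31.99783 ≈ 5,656.7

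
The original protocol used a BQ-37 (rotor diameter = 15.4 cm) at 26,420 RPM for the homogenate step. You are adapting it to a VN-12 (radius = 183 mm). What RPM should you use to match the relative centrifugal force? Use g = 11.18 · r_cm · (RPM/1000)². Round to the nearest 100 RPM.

Original rotor: r = 15.4 / 2 = 7.7 cm
RCF = 11.18 × r × (N/1000)²
RCF_original = 11.18 × 7.7 × (26.42)² = 11.18 × 7.7 × 698.0164 ≈ 60,089.4 × g
Your rotor: r = 183 mm = 18.3 cm
60,089.4 = 11.18 × 18.3 × (N/1000)²
(N/1000)² = 60,089.4 / 204.594 = 293.7007
N = 1000 × √293.7007 ≈ 17,137.7

≈ 17100 RPM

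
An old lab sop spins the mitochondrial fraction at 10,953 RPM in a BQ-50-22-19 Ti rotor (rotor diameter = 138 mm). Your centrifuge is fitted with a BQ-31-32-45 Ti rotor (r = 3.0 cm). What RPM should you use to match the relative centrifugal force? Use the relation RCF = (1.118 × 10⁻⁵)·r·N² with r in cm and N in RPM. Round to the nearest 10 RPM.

≈ 16610 RPM

Original rotor: r = 138 mm / 2 = 69 mm = 6.9 cm
RCF_original = 1.118 × 10⁻⁵ × 6.9 × (10953)² = 1.118 × 10⁻⁵ × 6.9 × 119,968,209 ≈ 9,254.6 × g
9,254.6 = 1.118 × 10⁻⁵ × 3 × N²
N² = 9,254.6 / (3.354 × 10⁻⁵) = 275,927,251
N ≈ √275,927,251 ≈ 16,611.1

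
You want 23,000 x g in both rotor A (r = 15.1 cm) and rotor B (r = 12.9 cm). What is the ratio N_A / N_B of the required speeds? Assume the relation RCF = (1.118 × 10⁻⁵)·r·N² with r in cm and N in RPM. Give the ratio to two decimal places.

0.92

At fixed RCF, N ∝ 1/√r, so N_A/N_B = √(r_B/r_A) = √(12.9/15.1) = √0.854305 = 0.9243.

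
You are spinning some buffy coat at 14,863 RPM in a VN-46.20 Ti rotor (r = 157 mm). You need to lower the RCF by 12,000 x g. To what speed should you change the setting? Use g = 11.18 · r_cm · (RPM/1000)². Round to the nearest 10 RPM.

r = 157 mm = 15.7 cm
Current RCF = 11.18 × 15.7 × (14.863)² = 11.18 × 15.7 × 220.908769 ≈ 38,775.2 × g
Target RCF = 38,775.2 − 12,000 = 26,775.2 × g
(N/1000)² = 26,775.2 / 175.526 = 152.5426
N = 1000 × √152.5426 ≈ 12,350.8

N₂ ≈ 12350 RPM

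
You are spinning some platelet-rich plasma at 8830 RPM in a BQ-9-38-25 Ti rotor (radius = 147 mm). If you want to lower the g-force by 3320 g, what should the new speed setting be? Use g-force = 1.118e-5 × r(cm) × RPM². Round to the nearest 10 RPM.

7600 RPM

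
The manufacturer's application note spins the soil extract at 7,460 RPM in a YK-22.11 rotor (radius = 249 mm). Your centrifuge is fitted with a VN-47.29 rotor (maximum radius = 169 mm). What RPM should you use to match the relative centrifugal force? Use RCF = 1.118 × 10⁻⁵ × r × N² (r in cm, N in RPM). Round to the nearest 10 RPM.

9060 RPM

Original rotor: r = 249 mm = 24.9 cm
RCF_original = 1.118 × 10⁻⁵ × 24.9 × (7460)² = 1.118 × 10⁻⁵ × 24.9 × 55,651,600 ≈ 15,492.4 × g
Your rotor: r = 169 mm = 16.9 cm
15,492.4 = 1.118 × 10⁻⁵ × 16.9 × N²
N² = 15,492.4 / (18.8942 × 10⁻⁵) = 81,995,533
N ≈ √81,995,533 ≈ 9,055.1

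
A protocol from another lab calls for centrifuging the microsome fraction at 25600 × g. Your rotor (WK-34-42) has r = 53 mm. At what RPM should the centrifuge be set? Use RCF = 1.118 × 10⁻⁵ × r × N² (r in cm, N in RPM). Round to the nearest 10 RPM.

r = 53 mm = 5.3 cm
25,600 = 1.118 × 10⁻⁵ × 5.3 × N²
N² = 25,600 / (5.9254 × 10⁻⁵) = 432,038,343
N ≈ √432,038,343 ≈ 20,785.5

≈ 20790 RPM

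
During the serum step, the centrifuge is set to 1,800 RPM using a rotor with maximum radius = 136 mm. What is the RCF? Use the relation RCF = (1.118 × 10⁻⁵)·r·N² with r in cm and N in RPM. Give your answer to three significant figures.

RCF ≈ 493 g

r = 136 mm = 13.6 cm
RCF = 1.118 × 10⁻⁵ × 13.6 × (1800)² = 1.118 × 10⁻⁵ × 13.6 × 3,240,000 ≈ 492.6 × g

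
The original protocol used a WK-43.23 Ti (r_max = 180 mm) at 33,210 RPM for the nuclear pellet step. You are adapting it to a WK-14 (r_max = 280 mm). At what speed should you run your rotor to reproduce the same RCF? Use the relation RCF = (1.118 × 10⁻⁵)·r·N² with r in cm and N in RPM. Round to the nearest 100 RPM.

Original rotor: r = 180 mm = 18.0 cm
RCF_original = 1.118 × 10⁻⁵ × 18 × (33210)² = 1.118 × 10⁻⁵ × 18 × 1,102,904,100 ≈ 221,948.4 × g
Your rotor: r = 280 mm = 28.0 cm
221,948.4 = 1.118 × 10⁻⁵ × 28 × N²
N² = 221,948.4 / (31.304 × 10⁻⁵) = 709,009,711
N ≈ √709,009,711 ≈ 26,627.2

26600 RPM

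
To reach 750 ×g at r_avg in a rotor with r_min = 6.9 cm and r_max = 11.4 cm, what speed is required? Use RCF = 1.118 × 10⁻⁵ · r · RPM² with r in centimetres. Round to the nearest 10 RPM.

r_avg = (6.9 + 11.4) / 2 = 9.15 cm
RCF = 1.118 × 10⁻⁵ × r × N²
750 = 1.118 × 10⁻⁵ × 9.15 × N²
N² = 750 / (10.2297 × 10⁻⁵) = 7,331,593
N ≈ √7,331,593 ≈ 2,707.7

N ≈ 2710 RPM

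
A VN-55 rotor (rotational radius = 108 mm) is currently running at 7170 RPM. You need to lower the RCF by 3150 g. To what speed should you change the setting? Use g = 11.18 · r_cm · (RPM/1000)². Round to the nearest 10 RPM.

r = 108 mm = 10.8 cm
Current RCF = 11.18 × 10.8 × (7.17)² = 11.18 × 10.8 × 51.4089 ≈ 6,207.3 × g
Target RCF = 6,207.3 − 3,150 = 3,057.3 × g
(N/1000)² = 3,057.3 / 120.744 = 25.32051
N = 1000 × √25.32051 ≈ 5,031.9

N₂ ≈ 5030 RPM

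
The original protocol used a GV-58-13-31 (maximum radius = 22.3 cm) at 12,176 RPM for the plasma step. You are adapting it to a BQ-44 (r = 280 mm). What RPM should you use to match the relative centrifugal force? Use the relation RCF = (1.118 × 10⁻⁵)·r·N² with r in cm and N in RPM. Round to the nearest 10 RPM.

RCF = 1.118 × 10⁻⁵ × r × N²
RCF_original = 1.118 × 10⁻⁵ × 22.3 × (12176)² = 1.118 × 10⁻⁵ × 22.3 × 148,254,976 ≈ 36,962 × g
Your rotor: r = 280 mm = 28.0 cm
36,962 = 1.118 × 10⁻⁵ × 28 × N²
N² = 36,962 / (31.304 × 10⁻⁵) = 118,074,367
N ≈ √118,074,367 ≈ 10,866.2

≈ 10870 RPM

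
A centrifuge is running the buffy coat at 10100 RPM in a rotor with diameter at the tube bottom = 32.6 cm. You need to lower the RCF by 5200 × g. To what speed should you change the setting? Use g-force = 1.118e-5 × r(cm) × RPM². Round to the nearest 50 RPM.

r = 32.6 / 2 = 16.3 cm
Current RCF = 1.118 × 10⁻⁵ × 16.3 × (10100)² = 1.118 × 10⁻⁵ × 16.3 × 102,010,000 ≈ 18,589.7 × g
Target RCF = 18,589.7 − 5,200 = 13,389.7 × g
N² = 13,389.7 / (18.2234 × 10⁻⁵) = 73,475,312
N ≈ √73,475,312 ≈ 8,571.8

≈ 8550 RPM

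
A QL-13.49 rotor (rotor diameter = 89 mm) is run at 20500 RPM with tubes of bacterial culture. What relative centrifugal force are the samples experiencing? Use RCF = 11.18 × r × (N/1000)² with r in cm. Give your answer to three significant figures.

RCF ≈ 20900 × g

r = 89 mm / 2 = 44.5 mm = 4.45 cm
RCF = 11.18 × 4.45 × (20.5)² = 11.18 × 4.45 × 420.25 ≈ 20,907.9 × g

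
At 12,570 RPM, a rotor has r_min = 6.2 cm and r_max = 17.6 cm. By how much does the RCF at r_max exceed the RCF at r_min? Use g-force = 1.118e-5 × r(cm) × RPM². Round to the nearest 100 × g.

ΔRCF = 1.118 × 10⁻⁵ × (r_max − r_min) × N² = 1.118 × 10⁻⁵ × 11.4 × 158,004,900 ≈ 20,138

ΔRCF ≈ 20100 ×g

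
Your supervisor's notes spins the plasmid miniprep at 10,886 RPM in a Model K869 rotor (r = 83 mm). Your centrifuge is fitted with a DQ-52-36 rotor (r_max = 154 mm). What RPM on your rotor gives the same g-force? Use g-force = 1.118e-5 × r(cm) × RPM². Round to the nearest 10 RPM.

≈ 7990 RPM

Original rotor: r = 83 mm = 8.3 cm
RCF_original = 1.118 × 10⁻⁵ × 8.3 × (10886)² = 1.118 × 10⁻⁵ × 8.3 × 118,504,996 ≈ 10,996.6 × g
Your rotor: r = 154 mm = 15.4 cm
10,996.6 = 1.118 × 10⁻⁵ × 15.4 × N²
N² = 10,996.6 / (17.2172 × 10⁻⁵) = 63,869,851
N ≈ √63,869,851 ≈ 7,991.9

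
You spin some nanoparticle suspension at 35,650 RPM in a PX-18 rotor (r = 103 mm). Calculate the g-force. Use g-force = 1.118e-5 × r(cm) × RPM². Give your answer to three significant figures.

146000 g

r = 103 mm = 10.3 cm
RCF = 1.118 × 10⁻⁵ × r × N²
RCF = 1.118 × 10⁻⁵ × 10.3 × (35650)² = 1.118 × 10⁻⁵ × 10.3 × 1,270,922,500 ≈ 146,351.8 × g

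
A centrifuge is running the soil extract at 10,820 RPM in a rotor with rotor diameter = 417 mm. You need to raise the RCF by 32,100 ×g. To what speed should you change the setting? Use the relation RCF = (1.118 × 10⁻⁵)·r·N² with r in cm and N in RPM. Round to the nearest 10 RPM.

≈ 15960 RPM

r = 417 mm / 2 = 208.5 mm = 20.85 cm
Current RCF = 1.118 × 10⁻⁵ × 20.85 × (10820)² = 1.118 × 10⁻⁵ × 20.85 × 117,072,400 ≈ 27,289.9 × g
Target RCF = 27,289.9 + 32,100 = 59,389.9 × g
N² = 59,389.9 / (23.3103 × 10⁻⁵) = 254,779,647
N ≈ √254,779,647 ≈ 15,961.8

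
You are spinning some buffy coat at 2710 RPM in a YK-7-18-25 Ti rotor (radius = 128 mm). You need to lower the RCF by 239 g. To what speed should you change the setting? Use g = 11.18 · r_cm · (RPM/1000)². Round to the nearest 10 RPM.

≈ 2380 RPM

r = 128 mm = 12.8 cm
Current RCF = 11.18 × 12.8 × (2.71)² = 11.18 × 12.8 × 7.3441 ≈ 1,051 × g
Target RCF = 1,051 − 239 = 812 × g
(N/1000)² = 812 / 143.104 = 5.674195
N = 1000 × √5.674195 ≈ 2,382.1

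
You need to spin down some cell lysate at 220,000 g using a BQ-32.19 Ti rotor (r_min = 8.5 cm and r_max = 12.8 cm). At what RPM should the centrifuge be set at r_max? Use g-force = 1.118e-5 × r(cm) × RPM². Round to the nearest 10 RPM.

Use r_max = 12.8 cm.
220,000 = 1.118 × 10⁻⁵ × 12.8 × N²
N² = 220,000 / (14.3104 × 10⁻⁵) = 1,537,343,470
N ≈ √1,537,343,470 ≈ 39,209.0

≈ 39210 RPM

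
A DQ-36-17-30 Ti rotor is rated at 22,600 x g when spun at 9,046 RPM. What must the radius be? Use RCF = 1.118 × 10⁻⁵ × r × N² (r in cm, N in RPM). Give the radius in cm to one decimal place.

r ≈ 24.7 cm

RCF = 1.118 × 10⁻⁵ × r × N²
22600 = 1.118 × 10⁻⁵ × r × (9046)²
r = 22600 / (1.118 × 10⁻⁵ × 81,830,116) = 22600 / 914.8607 ≈ 24.703 cm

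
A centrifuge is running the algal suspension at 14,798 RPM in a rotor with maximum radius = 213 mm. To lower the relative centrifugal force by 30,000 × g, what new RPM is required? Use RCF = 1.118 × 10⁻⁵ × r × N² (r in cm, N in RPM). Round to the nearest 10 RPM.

9640 RPM

r = 213 mm = 21.3 cm
Current RCF = 1.118 × 10⁻⁵ × 21.3 × (14798)² = 1.118 × 10⁻⁵ × 21.3 × 218,980,804 ≈ 52,146.8 × g
Target RCF = 52,146.8 − 30,000 = 22,146.8 × g
N² = 22,146.8 / (23.8134 × 10⁻⁵) = 93,001,419
N ≈ √93,001,419 ≈ 9,643.7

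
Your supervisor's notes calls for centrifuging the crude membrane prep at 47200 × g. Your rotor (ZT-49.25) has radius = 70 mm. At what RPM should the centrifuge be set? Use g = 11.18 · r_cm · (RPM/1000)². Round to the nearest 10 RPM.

r = 70 mm = 7.0 cm
47,200 = 11.18 × 7 × (N/1000)²
(N/1000)² = 47,200 / 78.26 = 603.1178
N = 1000 × √603.1178 ≈ 24,558.5

≈ 24560 RPM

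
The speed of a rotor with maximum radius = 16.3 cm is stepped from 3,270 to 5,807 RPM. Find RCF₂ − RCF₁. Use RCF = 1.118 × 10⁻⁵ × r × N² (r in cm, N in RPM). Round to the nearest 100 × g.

4200 ×g

RCF₁ = 1.118 × 10⁻⁵ × 16.3 × (3270)² = 1.118 × 10⁻⁵ × 16.3 × 10,692,900 ≈ 1,948.6 × g
RCF₂ = 1.118 × 10⁻⁵ × 16.3 × (5807)² = 1.118 × 10⁻⁵ × 16.3 × 33,721,249 ≈ 6,145.2 × g
Increase = 6,145.2 − 1,948.6 = 4,196.6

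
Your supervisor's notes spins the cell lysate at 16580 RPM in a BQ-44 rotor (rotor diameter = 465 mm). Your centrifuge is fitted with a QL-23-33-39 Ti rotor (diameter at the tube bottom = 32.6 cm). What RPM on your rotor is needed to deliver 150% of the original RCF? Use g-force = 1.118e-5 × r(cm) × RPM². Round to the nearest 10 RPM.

Original rotor: r = 465 mm / 2 = 232.5 mm = 23.25 cm
RCF_original = 1.118 × 10⁻⁵ × 23.25 × (16580)² = 1.118 × 10⁻⁵ × 23.25 × 274,896,400 ≈ 71,455.2 × g
Target RCF = 1.5 × 71,455.2 ≈ 107,182.8 × g
Your rotor: r = 32.6 / 2 = 16.3 cm
107,182.8 = 1.118 × 10⁻⁵ × 16.3 × N²
N² = 107,182.8 / (18.2234 × 10⁻⁵) = 588,160,277
N ≈ √588,160,277 ≈ 24,252.0

≈ 24250 RPM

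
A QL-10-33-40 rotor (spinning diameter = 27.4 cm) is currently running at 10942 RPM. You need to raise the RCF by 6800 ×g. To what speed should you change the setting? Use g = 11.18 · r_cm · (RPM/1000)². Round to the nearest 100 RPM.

≈ 12800 RPM

r = 27.4 / 2 = 13.7 cm
Current RCF = 11.18 × 13.7 × (10.942)² = 11.18 × 13.7 × 119.727364 ≈ 18,338.2 × g
Target RCF = 18,338.2 + 6,800 = 25,138.2 × g
(N/1000)² = 25,138.2 / 153.166 = 164.1239
N = 1000 × √164.1239 ≈ 12,811.1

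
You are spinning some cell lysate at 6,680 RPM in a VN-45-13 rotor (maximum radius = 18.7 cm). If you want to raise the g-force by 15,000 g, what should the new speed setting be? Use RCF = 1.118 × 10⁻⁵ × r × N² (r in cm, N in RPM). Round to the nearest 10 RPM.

Current RCF = 1.118 × 10⁻⁵ × 18.7 × (6680)² = 1.118 × 10⁻⁵ × 18.7 × 44,622,400 ≈ 9,329 × g
Target RCF = 9,329 + 15,000 = 24,329 × g
N² = 24,329 / (20.9066 × 10⁻⁵) = 116,369,950
N ≈ √116,369,950 ≈ 10,787.5

10790 RPM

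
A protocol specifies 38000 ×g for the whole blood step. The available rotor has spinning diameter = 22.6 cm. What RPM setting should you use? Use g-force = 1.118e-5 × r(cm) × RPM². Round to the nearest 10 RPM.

≈ 17340 RPM

r = 22.6 / 2 = 11.3 cm
38,000 = 1.118 × 10⁻⁵ × 11.3 × N²
N² = 38,000 / (12.6334 × 10⁻⁵) = 300,789,969
N ≈ √300,789,969 ≈ 17,343.3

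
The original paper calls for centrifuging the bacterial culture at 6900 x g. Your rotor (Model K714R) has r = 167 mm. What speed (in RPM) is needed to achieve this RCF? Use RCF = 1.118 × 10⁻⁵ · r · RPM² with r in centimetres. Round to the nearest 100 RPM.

r = 167 mm = 16.7 cm
RCF = 1.118 × 10⁻⁵ × r × N²
6,900 = 1.118 × 10⁻⁵ × 16.7 × N²
N² = 6,900 / (18.6706 × 10⁻⁵) = 36,956,498
N ≈ √36,956,498 ≈ 6,079.2

≈ 6100 RPM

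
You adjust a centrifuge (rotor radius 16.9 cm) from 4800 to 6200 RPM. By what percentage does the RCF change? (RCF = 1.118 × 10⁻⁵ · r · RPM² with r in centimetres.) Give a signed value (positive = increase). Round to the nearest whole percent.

RCF ∝ N², so the ratio is (6200/4800)² = (1.291667)² = 1.6684.
Change = 1.6684 − 1 = +0.6684 → +66.8%.

+67%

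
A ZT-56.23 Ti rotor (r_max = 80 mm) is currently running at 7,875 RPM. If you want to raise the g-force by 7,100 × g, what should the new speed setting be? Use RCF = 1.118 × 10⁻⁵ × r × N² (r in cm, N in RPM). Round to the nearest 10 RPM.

r = 80 mm = 8.0 cm
Current RCF = 1.118 × 10⁻⁵ × 8 × (7875)² = 1.118 × 10⁻⁵ × 8 × 62,015,625 ≈ 5,546.7 × g
Target RCF = 5,546.7 + 7,100 = 12,646.7 × g
N² = 12,646.7 / (8.944 × 10⁻⁵) = 141,398,703
N ≈ √141,398,703 ≈ 11,891.1

≈ 11890 RPM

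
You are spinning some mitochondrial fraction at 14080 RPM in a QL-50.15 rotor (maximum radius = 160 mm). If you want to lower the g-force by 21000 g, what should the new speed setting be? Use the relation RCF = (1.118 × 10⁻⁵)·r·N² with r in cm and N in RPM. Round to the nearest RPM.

N₂ ≈ 8992 RPM

r = 160 mm = 16.0 cm
Current RCF = 1.118 × 10⁻⁵ × 16 × (14080)² = 1.118 × 10⁻⁵ × 16 × 198,246,400 ≈ 35,462.3 × g
Target RCF = 35,462.3 − 21,000 = 14,462.3 × g
N² = 14,462.3 / (17.888 × 10⁻⁵) = 80,849,173
N ≈ √80,849,173 ≈ 8,991.6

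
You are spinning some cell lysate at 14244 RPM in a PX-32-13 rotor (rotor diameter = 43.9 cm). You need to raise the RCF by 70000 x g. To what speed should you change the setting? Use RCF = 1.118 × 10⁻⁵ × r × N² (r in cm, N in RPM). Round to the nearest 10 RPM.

N₂ ≈ 22090 RPM

r = 43.9 / 2 = 21.95 cm
Current RCF = 1.118 × 10⁻⁵ × 21.95 × (14244)² = 1.118 × 10⁻⁵ × 21.95 × 202,891,536 ≈ 49,789.8 × g
Target RCF = 49,789.8 + 70,000 = 119,789.8 × g
N² = 119,789.8 / (24.5401 × 10⁻⁵) = 488,139,005
N ≈ √488,139,005 ≈ 22,093.9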